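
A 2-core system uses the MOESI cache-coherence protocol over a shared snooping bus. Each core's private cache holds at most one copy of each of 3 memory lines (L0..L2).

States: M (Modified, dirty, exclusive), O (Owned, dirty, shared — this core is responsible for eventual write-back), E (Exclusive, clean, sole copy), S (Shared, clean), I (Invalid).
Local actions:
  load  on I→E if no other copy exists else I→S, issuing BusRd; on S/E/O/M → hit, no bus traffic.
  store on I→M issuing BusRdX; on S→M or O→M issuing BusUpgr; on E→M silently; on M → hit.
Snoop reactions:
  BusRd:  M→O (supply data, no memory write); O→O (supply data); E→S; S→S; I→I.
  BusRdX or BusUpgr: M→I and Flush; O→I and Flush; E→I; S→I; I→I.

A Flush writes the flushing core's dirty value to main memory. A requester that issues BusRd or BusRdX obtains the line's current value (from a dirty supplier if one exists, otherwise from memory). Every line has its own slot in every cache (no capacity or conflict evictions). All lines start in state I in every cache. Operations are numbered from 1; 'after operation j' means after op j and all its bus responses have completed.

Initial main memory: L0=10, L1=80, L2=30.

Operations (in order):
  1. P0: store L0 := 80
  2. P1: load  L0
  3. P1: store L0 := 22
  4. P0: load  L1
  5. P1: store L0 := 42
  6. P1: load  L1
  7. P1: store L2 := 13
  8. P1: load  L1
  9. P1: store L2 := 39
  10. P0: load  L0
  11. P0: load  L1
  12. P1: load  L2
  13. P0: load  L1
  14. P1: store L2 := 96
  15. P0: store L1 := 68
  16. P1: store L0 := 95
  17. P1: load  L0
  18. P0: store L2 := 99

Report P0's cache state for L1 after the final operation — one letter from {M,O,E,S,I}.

state = M

[1] P0: store L0 := 80 | P0:M(80), P1:I | bus: BusRdX
[2] P1: load  L0 | P0:O(80), P1:S(80) | bus: BusRd
[3] P1: store L0 := 22 | P0:I, P1:M(22) | bus: BusUpgr,Flush
[4] P0: load  L1 | P0:E(80), P1:I | bus: BusRd
[5] P1: store L0 := 42 | P0:I, P1:M(42) | bus: none
[6] P1: load  L1 | P0:S(80), P1:S(80) | bus: BusRd
[7] P1: store L2 := 13 | P0:I, P1:M(13) | bus: BusRdX
[8] P1: load  L1 | P0:S(80), P1:S(80) | bus: none
[9] P1: store L2 := 39 | P0:I, P1:M(39) | bus: none
[10] P0: load  L0 | P0:S(42), P1:O(42) | bus: BusRd
[11] P0: load  L1 | P0:S(80), P1:S(80) | bus: none
[12] P1: load  L2 | P0:I, P1:M(39) | bus: none
[13] P0: load  L1 | P0:S(80), P1:S(80) | bus: none
[14] P1: store L2 := 96 | P0:I, P1:M(96) | bus: none
[15] P0: store L1 := 68 | P0:M(68), P1:I | bus: BusUpgr
[16] P1: store L0 := 95 | P0:I, P1:M(95) | bus: BusUpgr
[17] P1: load  L0 | P0:I, P1:M(95) | bus: none
[18] P0: store L2 := 99 | P0:M(99), P1:I | bus: BusRdX,Flush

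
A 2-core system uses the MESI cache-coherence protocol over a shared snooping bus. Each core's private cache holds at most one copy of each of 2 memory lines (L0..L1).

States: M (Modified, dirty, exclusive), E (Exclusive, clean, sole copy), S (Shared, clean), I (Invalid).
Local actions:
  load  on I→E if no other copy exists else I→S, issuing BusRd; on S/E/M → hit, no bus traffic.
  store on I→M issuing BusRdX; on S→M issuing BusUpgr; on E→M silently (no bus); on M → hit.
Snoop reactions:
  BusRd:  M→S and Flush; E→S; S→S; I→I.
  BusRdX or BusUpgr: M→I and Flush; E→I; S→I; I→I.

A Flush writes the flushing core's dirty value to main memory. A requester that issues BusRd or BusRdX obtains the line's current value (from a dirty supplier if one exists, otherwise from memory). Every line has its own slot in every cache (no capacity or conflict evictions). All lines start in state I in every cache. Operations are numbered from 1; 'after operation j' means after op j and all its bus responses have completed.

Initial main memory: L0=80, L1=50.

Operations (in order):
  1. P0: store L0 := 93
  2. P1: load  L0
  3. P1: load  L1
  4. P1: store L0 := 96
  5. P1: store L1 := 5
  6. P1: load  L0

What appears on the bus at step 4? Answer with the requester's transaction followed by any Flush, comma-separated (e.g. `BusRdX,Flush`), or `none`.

bus = BusUpgr

[1] P0: store L0 := 93 | P0:M(93), P1:I | bus: BusRdX
[2] P1: load  L0 | P0:S(93), P1:S(93) | bus: BusRd,Flush
[3] P1: load  L1 | P0:I, P1:E(50) | bus: BusRd
[4] P1: store L0 := 96 | P0:I, P1:M(96) | bus: BusUpgr
[5] P1: store L1 := 5 | P0:I, P1:M(5) | bus: none
[6] P1: load  L0 | P0:I, P1:M(96) | bus: none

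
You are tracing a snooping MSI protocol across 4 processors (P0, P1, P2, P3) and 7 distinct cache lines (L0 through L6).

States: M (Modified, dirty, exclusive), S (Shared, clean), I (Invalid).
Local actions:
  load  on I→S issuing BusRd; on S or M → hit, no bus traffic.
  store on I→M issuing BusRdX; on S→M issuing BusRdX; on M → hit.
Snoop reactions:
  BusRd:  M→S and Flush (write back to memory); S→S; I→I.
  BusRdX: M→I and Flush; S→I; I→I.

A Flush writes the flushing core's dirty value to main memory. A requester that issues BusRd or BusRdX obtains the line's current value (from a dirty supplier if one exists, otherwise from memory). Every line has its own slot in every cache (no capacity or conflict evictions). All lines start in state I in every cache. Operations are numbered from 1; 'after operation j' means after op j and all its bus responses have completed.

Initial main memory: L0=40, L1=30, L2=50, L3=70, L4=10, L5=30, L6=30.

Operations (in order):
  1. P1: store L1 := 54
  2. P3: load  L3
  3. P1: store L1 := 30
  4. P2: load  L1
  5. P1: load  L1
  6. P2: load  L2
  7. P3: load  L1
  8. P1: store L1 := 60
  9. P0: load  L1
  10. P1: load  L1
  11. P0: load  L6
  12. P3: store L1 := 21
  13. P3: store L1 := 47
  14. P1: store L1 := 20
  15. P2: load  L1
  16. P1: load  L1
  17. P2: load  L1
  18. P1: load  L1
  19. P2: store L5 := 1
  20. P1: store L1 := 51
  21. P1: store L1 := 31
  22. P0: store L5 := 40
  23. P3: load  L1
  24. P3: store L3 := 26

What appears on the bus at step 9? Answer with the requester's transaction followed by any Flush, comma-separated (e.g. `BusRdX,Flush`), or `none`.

1. P1: store L1 := 54  bus=[BusRdX]  L1: P0=I P1=M P2=I P3=I  mem[L1]=30
2. P3: load  L3  bus=[BusRd]  L3: P0=I P1=I P2=I P3=S  mem[L3]=70
3. P1: store L1 := 30  bus=[-]  L1: P0=I P1=M P2=I P3=I  mem[L1]=30
4. P2: load  L1  bus=[BusRd,Flush]  L1: P0=I P1=S P2=S P3=I  mem[L1]=30
5. P1: load  L1  bus=[-]  L1: P0=I P1=S P2=S P3=I  mem[L1]=30
6. P2: load  L2  bus=[BusRd]  L2: P0=I P1=I P2=S P3=I  mem[L2]=50
7. P3: load  L1  bus=[BusRd]  L1: P0=I P1=S P2=S P3=S  mem[L1]=30
8. P1: store L1 := 60  bus=[BusRdX]  L1: P0=I P1=M P2=I P3=I  mem[L1]=30
9. P0: load  L1  bus=[BusRd,Flush]  L1: P0=S P1=S P2=I P3=I  mem[L1]=60
10. P1: load  L1  bus=[-]  L1: P0=S P1=S P2=I P3=I  mem[L1]=60
11. P0: load  L6  bus=[BusRd]  L6: P0=S P1=I P2=I P3=I  mem[L6]=30
12. P3: store L1 := 21  bus=[BusRdX]  L1: P0=I P1=I P2=I P3=M  mem[L1]=60
13. P3: store L1 := 47  bus=[-]  L1: P0=I P1=I P2=I P3=M  mem[L1]=60
14. P1: store L1 := 20  bus=[BusRdX,Flush]  L1: P0=I P1=M P2=I P3=I  mem[L1]=47
15. P2: load  L1  bus=[BusRd,Flush]  L1: P0=I P1=S P2=S P3=I  mem[L1]=20
16. P1: load  L1  bus=[-]  L1: P0=I P1=S P2=S P3=I  mem[L1]=20
17. P2: load  L1  bus=[-]  L1: P0=I P1=S P2=S P3=I  mem[L1]=20
18. P1: load  L1  bus=[-]  L1: P0=I P1=S P2=S P3=I  mem[L1]=20
19. P2: store L5 := 1  bus=[BusRdX]  L5: P0=I P1=I P2=M P3=I  mem[L5]=30
20. P1: store L1 := 51  bus=[BusRdX]  L1: P0=I P1=M P2=I P3=I  mem[L1]=20
21. P1: store L1 := 31  bus=[-]  L1: P0=I P1=M P2=I P3=I  mem[L1]=20
22. P0: store L5 := 40  bus=[BusRdX,Flush]  L5: P0=M P1=I P2=I P3=I  mem[L5]=1
23. P3: load  L1  bus=[BusRd,Flush]  L1: P0=I P1=S P2=I P3=S  mem[L1]=31
24. P3: store L3 := 26  bus=[BusRdX]  L3: P0=I P1=I P2=I P3=M  mem[L3]=70

bus = BusRd,Flush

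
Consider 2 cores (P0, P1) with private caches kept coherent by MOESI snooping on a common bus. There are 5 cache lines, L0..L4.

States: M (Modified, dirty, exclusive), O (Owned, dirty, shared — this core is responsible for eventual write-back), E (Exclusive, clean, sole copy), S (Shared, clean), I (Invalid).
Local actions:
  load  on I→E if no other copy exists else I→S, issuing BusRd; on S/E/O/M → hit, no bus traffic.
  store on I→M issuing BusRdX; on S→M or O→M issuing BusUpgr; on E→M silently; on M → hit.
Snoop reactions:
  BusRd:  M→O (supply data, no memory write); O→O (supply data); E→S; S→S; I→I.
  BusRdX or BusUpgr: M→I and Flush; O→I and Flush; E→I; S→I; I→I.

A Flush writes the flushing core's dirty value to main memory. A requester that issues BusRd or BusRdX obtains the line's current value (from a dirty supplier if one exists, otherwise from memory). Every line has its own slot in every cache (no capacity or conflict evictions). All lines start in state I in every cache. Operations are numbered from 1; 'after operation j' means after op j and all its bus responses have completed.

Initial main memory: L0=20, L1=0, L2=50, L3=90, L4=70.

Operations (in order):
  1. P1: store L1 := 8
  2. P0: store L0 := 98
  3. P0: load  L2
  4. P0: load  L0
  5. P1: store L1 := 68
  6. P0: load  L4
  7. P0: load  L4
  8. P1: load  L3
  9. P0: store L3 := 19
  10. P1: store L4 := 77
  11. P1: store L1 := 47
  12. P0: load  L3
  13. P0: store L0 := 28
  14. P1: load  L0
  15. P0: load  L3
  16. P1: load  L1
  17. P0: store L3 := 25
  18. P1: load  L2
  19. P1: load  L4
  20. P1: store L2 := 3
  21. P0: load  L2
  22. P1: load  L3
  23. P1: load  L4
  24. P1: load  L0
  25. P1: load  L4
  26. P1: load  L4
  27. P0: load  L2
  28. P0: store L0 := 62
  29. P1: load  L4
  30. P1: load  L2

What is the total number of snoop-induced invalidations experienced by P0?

1. P1: store L1 := 8  bus=[BusRdX]  L1: P0=I P1=M  mem[L1]=0
2. P0: store L0 := 98  bus=[BusRdX]  L0: P0=M P1=I  mem[L0]=20
3. P0: load  L2  bus=[BusRd]  L2: P0=E P1=I  mem[L2]=50
4. P0: load  L0  bus=[-]  L0: P0=M P1=I  mem[L0]=20
5. P1: store L1 := 68  bus=[-]  L1: P0=I P1=M  mem[L1]=0
6. P0: load  L4  bus=[BusRd]  L4: P0=E P1=I  mem[L4]=70
7. P0: load  L4  bus=[-]  L4: P0=E P1=I  mem[L4]=70
8. P1: load  L3  bus=[BusRd]  L3: P0=I P1=E  mem[L3]=90
9. P0: store L3 := 19  bus=[BusRdX]  L3: P0=M P1=I  mem[L3]=90
10. P1: store L4 := 77  bus=[BusRdX]  L4: P0=I P1=M  mem[L4]=70
11. P1: store L1 := 47  bus=[-]  L1: P0=I P1=M  mem[L1]=0
12. P0: load  L3  bus=[-]  L3: P0=M P1=I  mem[L3]=90
13. P0: store L0 := 28  bus=[-]  L0: P0=M P1=I  mem[L0]=20
14. P1: load  L0  bus=[BusRd]  L0: P0=O P1=S  mem[L0]=20
15. P0: load  L3  bus=[-]  L3: P0=M P1=I  mem[L3]=90
16. P1: load  L1  bus=[-]  L1: P0=I P1=M  mem[L1]=0
17. P0: store L3 := 25  bus=[-]  L3: P0=M P1=I  mem[L3]=90
18. P1: load  L2  bus=[BusRd]  L2: P0=S P1=S  mem[L2]=50
19. P1: load  L4  bus=[-]  L4: P0=I P1=M  mem[L4]=70
20. P1: store L2 := 3  bus=[BusUpgr]  L2: P0=I P1=M  mem[L2]=50
21. P0: load  L2  bus=[BusRd]  L2: P0=S P1=O  mem[L2]=50
22. P1: load  L3  bus=[BusRd]  L3: P0=O P1=S  mem[L3]=90
23. P1: load  L4  bus=[-]  L4: P0=I P1=M  mem[L4]=70
24. P1: load  L0  bus=[-]  L0: P0=O P1=S  mem[L0]=20
25. P1: load  L4  bus=[-]  L4: P0=I P1=M  mem[L4]=70
26. P1: load  L4  bus=[-]  L4: P0=I P1=M  mem[L4]=70
27. P0: load  L2  bus=[-]  L2: P0=S P1=O  mem[L2]=50
28. P0: store L0 := 62  bus=[BusUpgr]  L0: P0=M P1=I  mem[L0]=20
29. P1: load  L4  bus=[-]  L4: P0=I P1=M  mem[L4]=70
30. P1: load  L2  bus=[-]  L2: P0=S P1=O  mem[L2]=50

invalidations = 2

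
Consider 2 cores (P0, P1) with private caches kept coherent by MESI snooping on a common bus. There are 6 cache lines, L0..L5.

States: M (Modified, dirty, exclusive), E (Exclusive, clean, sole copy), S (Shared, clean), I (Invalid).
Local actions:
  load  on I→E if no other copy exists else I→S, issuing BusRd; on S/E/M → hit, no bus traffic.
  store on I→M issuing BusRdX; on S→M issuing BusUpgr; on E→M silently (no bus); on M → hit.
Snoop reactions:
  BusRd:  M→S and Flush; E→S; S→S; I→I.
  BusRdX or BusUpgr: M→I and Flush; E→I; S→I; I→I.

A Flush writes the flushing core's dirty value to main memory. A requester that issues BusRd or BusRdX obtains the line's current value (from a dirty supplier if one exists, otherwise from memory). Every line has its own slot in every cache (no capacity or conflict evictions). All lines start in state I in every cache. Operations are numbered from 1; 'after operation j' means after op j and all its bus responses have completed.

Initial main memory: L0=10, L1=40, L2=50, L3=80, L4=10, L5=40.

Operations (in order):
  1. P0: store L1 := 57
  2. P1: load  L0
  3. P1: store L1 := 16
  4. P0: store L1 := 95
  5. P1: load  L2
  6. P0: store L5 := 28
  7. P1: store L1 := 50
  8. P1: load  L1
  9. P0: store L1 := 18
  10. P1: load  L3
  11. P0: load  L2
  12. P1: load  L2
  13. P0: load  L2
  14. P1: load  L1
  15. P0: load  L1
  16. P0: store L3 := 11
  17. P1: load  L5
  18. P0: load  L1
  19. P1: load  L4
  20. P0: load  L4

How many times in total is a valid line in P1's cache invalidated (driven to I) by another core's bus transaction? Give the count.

invalidations = 3

1. P0: store L1 := 57  bus=[BusRdX]  L1: P0=M P1=I  mem[L1]=40
2. P1: load  L0  bus=[BusRd]  L0: P0=I P1=E  mem[L0]=10
3. P1: store L1 := 16  bus=[BusRdX,Flush]  L1: P0=I P1=M  mem[L1]=57
4. P0: store L1 := 95  bus=[BusRdX,Flush]  L1: P0=M P1=I  mem[L1]=16
5. P1: load  L2  bus=[BusRd]  L2: P0=I P1=E  mem[L2]=50
6. P0: store L5 := 28  bus=[BusRdX]  L5: P0=M P1=I  mem[L5]=40
7. P1: store L1 := 50  bus=[BusRdX,Flush]  L1: P0=I P1=M  mem[L1]=95
8. P1: load  L1  bus=[-]  L1: P0=I P1=M  mem[L1]=95
9. P0: store L1 := 18  bus=[BusRdX,Flush]  L1: P0=M P1=I  mem[L1]=50
10. P1: load  L3  bus=[BusRd]  L3: P0=I P1=E  mem[L3]=80
11. P0: load  L2  bus=[BusRd]  L2: P0=S P1=S  mem[L2]=50
12. P1: load  L2  bus=[-]  L2: P0=S P1=S  mem[L2]=50
13. P0: load  L2  bus=[-]  L2: P0=S P1=S  mem[L2]=50
14. P1: load  L1  bus=[BusRd,Flush]  L1: P0=S P1=S  mem[L1]=18
15. P0: load  L1  bus=[-]  L1: P0=S P1=S  mem[L1]=18
16. P0: store L3 := 11  bus=[BusRdX]  L3: P0=M P1=I  mem[L3]=80
17. P1: load  L5  bus=[BusRd,Flush]  L5: P0=S P1=S  mem[L5]=28
18. P0: load  L1  bus=[-]  L1: P0=S P1=S  mem[L1]=18
19. P1: load  L4  bus=[BusRd]  L4: P0=I P1=E  mem[L4]=10
20. P0: load  L4  bus=[BusRd]  L4: P0=S P1=S  mem[L4]=10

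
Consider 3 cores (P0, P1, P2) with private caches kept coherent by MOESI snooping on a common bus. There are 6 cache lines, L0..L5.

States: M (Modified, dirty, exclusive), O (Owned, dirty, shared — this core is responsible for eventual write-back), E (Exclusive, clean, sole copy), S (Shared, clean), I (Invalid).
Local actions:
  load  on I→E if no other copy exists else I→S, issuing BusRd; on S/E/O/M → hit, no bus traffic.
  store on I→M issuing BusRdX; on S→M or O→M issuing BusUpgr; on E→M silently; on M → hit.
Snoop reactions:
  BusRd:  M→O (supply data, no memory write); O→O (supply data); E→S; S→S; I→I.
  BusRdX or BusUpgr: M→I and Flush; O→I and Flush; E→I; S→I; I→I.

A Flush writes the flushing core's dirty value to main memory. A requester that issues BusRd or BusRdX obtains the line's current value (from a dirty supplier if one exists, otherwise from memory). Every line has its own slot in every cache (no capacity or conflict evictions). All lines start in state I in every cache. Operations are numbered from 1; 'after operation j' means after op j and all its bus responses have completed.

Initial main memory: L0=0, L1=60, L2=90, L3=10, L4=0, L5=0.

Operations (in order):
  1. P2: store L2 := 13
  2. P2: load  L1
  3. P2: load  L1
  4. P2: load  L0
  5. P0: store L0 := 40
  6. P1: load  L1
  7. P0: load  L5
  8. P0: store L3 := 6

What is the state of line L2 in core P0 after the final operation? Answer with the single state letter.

step 1: P2: store L2 := 13  ⟶  IIM  (L2)  txn=BusRdX  M[L2]=90
step 2: P2: load  L1  ⟶  IIE  (L1)  txn=BusRd  M[L1]=60
step 3: P2: load  L1  ⟶  IIE  (L1)  txn=∅  M[L1]=60
step 4: P2: load  L0  ⟶  IIE  (L0)  txn=BusRd  M[L0]=0
step 5: P0: store L0 := 40  ⟶  MII  (L0)  txn=BusRdX  M[L0]=0
step 6: P1: load  L1  ⟶  ISS  (L1)  txn=BusRd  M[L1]=60
step 7: P0: load  L5  ⟶  EII  (L5)  txn=BusRd  M[L5]=0
step 8: P0: store L3 := 6  ⟶  MII  (L3)  txn=BusRdX  M[L3]=10

state = I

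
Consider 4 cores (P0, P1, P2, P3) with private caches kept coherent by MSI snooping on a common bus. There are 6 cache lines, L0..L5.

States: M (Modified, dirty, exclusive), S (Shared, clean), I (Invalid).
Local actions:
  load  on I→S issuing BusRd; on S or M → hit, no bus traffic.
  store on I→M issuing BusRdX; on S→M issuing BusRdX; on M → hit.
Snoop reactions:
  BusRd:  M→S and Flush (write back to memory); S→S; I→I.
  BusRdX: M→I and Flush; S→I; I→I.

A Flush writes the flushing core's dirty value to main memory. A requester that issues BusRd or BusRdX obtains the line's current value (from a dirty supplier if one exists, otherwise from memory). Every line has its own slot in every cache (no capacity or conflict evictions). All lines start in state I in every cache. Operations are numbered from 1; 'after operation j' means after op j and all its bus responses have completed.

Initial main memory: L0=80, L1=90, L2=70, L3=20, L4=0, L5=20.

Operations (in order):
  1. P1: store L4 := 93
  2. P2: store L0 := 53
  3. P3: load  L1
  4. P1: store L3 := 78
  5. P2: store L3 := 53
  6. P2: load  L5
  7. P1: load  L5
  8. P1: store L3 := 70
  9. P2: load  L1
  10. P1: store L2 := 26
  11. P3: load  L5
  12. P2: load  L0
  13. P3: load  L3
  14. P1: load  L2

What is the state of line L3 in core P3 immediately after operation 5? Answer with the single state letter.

[1] P1: store L4 := 93 | P0:I, P1:M(93), P2:I, P3:I | bus: BusRdX
[2] P2: store L0 := 53 | P0:I, P1:I, P2:M(53), P3:I | bus: BusRdX
[3] P3: load  L1 | P0:I, P1:I, P2:I, P3:S(90) | bus: BusRd
[4] P1: store L3 := 78 | P0:I, P1:M(78), P2:I, P3:I | bus: BusRdX
[5] P2: store L3 := 53 | P0:I, P1:I, P2:M(53), P3:I | bus: BusRdX,Flush
[6] P2: load  L5 | P0:I, P1:I, P2:S(20), P3:I | bus: BusRd
[7] P1: load  L5 | P0:I, P1:S(20), P2:S(20), P3:I | bus: BusRd
[8] P1: store L3 := 70 | P0:I, P1:M(70), P2:I, P3:I | bus: BusRdX,Flush
[9] P2: load  L1 | P0:I, P1:I, P2:S(90), P3:S(90) | bus: BusRd
[10] P1: store L2 := 26 | P0:I, P1:M(26), P2:I, P3:I | bus: BusRdX
[11] P3: load  L5 | P0:I, P1:S(20), P2:S(20), P3:S(20) | bus: BusRd
[12] P2: load  L0 | P0:I, P1:I, P2:M(53), P3:I | bus: none
[13] P3: load  L3 | P0:I, P1:S(70), P2:I, P3:S(70) | bus: BusRd,Flush
[14] P1: load  L2 | P0:I, P1:M(26), P2:I, P3:I | bus: none

state = I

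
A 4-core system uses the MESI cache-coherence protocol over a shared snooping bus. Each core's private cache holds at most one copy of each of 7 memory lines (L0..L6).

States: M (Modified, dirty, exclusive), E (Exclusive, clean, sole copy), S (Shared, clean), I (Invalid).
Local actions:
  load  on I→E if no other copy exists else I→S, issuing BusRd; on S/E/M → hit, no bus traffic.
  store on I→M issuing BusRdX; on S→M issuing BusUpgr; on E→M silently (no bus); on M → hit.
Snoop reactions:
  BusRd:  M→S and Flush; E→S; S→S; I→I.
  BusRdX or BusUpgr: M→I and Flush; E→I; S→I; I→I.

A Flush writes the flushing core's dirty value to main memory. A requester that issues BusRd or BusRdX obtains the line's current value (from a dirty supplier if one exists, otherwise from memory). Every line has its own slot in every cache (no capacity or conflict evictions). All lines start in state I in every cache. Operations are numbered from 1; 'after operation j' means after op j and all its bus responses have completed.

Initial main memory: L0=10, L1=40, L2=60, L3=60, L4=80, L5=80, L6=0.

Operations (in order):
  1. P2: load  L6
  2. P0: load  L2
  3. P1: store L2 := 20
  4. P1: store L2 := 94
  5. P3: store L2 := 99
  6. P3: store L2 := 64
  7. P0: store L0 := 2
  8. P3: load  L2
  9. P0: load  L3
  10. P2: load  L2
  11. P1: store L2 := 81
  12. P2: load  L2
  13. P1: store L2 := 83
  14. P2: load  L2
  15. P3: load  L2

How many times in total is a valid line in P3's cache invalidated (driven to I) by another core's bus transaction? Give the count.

invalidations = 1

  op1 P2: load  L6 → I/I/E/I on L6; bus BusRd; mem=0
  op2 P0: load  L2 → E/I/I/I on L2; bus BusRd; mem=60
  op3 P1: store L2 := 20 → I/M/I/I on L2; bus BusRdX; mem=60
  op4 P1: store L2 := 94 → I/M/I/I on L2; bus (none); mem=60
  op5 P3: store L2 := 99 → I/I/I/M on L2; bus BusRdX Flush; mem=94
  op6 P3: store L2 := 64 → I/I/I/M on L2; bus (none); mem=94
  op7 P0: store L0 := 2 → M/I/I/I on L0; bus BusRdX; mem=10
  op8 P3: load  L2 → I/I/I/M on L2; bus (none); mem=94
  op9 P0: load  L3 → E/I/I/I on L3; bus BusRd; mem=60
  op10 P2: load  L2 → I/I/S/S on L2; bus BusRd Flush; mem=64
  op11 P1: store L2 := 81 → I/M/I/I on L2; bus BusRdX; mem=64
  op12 P2: load  L2 → I/S/S/I on L2; bus BusRd Flush; mem=81
  op13 P1: store L2 := 83 → I/M/I/I on L2; bus BusUpgr; mem=81
  op14 P2: load  L2 → I/S/S/I on L2; bus BusRd Flush; mem=83
  op15 P3: load  L2 → I/S/S/S on L2; bus BusRd; mem=83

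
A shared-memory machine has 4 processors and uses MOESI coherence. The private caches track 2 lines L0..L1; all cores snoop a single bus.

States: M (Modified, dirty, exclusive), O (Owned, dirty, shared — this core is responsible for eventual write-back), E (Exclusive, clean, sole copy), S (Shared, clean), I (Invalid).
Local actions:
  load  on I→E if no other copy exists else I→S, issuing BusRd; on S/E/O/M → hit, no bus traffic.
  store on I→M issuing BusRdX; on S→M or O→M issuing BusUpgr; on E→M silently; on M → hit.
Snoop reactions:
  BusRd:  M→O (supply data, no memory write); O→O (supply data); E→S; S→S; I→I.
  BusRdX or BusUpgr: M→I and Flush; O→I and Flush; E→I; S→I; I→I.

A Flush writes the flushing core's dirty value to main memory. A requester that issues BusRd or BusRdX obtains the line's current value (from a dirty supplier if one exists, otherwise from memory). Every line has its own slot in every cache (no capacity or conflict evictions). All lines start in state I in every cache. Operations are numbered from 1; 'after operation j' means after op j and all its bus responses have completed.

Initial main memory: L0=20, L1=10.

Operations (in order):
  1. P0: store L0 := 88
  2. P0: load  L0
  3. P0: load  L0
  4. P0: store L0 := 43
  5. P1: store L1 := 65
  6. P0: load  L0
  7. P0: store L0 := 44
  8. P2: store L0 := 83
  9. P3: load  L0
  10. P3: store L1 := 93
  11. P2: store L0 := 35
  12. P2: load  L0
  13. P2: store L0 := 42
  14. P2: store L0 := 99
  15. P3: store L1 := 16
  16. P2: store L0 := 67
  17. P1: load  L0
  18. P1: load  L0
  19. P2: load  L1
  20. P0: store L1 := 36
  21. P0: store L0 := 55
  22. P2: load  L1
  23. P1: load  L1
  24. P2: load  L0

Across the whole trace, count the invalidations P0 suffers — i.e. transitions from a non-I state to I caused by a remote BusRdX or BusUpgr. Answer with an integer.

invalidations = 1

[1] P0: store L0 := 88 | P0:M(88), P1:I, P2:I, P3:I | bus: BusRdX
[2] P0: load  L0 | P0:M(88), P1:I, P2:I, P3:I | bus: none
[3] P0: load  L0 | P0:M(88), P1:I, P2:I, P3:I | bus: none
[4] P0: store L0 := 43 | P0:M(43), P1:I, P2:I, P3:I | bus: none
[5] P1: store L1 := 65 | P0:I, P1:M(65), P2:I, P3:I | bus: BusRdX
[6] P0: load  L0 | P0:M(43), P1:I, P2:I, P3:I | bus: none
[7] P0: store L0 := 44 | P0:M(44), P1:I, P2:I, P3:I | bus: none
[8] P2: store L0 := 83 | P0:I, P1:I, P2:M(83), P3:I | bus: BusRdX,Flush
[9] P3: load  L0 | P0:I, P1:I, P2:O(83), P3:S(83) | bus: BusRd
[10] P3: store L1 := 93 | P0:I, P1:I, P2:I, P3:M(93) | bus: BusRdX,Flush
[11] P2: store L0 := 35 | P0:I, P1:I, P2:M(35), P3:I | bus: BusUpgr
[12] P2: load  L0 | P0:I, P1:I, P2:M(35), P3:I | bus: none
[13] P2: store L0 := 42 | P0:I, P1:I, P2:M(42), P3:I | bus: none
[14] P2: store L0 := 99 | P0:I, P1:I, P2:M(99), P3:I | bus: none
[15] P3: store L1 := 16 | P0:I, P1:I, P2:I, P3:M(16) | bus: none
[16] P2: store L0 := 67 | P0:I, P1:I, P2:M(67), P3:I | bus: none
[17] P1: load  L0 | P0:I, P1:S(67), P2:O(67), P3:I | bus: BusRd
[18] P1: load  L0 | P0:I, P1:S(67), P2:O(67), P3:I | bus: none
[19] P2: load  L1 | P0:I, P1:I, P2:S(16), P3:O(16) | bus: BusRd
[20] P0: store L1 := 36 | P0:M(36), P1:I, P2:I, P3:I | bus: BusRdX,Flush
[21] P0: store L0 := 55 | P0:M(55), P1:I, P2:I, P3:I | bus: BusRdX,Flush
[22] P2: load  L1 | P0:O(36), P1:I, P2:S(36), P3:I | bus: BusRd
[23] P1: load  L1 | P0:O(36), P1:S(36), P2:S(36), P3:I | bus: BusRd
[24] P2: load  L0 | P0:O(55), P1:I, P2:S(55), P3:I | bus: BusRd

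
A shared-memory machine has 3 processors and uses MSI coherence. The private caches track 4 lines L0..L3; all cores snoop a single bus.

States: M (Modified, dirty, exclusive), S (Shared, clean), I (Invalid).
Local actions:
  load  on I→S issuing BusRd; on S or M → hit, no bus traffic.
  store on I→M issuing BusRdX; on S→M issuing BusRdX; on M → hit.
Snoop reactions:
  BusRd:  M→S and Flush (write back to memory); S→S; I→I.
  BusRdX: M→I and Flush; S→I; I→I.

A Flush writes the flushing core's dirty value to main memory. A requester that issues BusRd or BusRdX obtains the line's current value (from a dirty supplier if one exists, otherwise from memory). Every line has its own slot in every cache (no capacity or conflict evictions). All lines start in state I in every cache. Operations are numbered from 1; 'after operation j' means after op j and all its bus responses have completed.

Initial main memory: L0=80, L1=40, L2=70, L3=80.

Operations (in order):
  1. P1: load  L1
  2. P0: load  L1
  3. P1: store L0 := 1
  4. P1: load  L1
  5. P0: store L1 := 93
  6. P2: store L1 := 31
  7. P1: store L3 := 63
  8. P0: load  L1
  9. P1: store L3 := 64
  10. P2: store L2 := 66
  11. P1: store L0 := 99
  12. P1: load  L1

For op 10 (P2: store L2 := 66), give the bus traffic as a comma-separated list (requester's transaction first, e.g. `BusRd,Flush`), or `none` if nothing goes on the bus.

step 1: P1: load  L1  ⟶  ISI  (L1)  txn=BusRd  M[L1]=40
step 2: P0: load  L1  ⟶  SSI  (L1)  txn=BusRd  M[L1]=40
step 3: P1: store L0 := 1  ⟶  IMI  (L0)  txn=BusRdX  M[L0]=80
step 4: P1: load  L1  ⟶  SSI  (L1)  txn=∅  M[L1]=40
step 5: P0: store L1 := 93  ⟶  MII  (L1)  txn=BusRdX  M[L1]=40
step 6: P2: store L1 := 31  ⟶  IIM  (L1)  txn=BusRdX+Flush  M[L1]=93
step 7: P1: store L3 := 63  ⟶  IMI  (L3)  txn=BusRdX  M[L3]=80
step 8: P0: load  L1  ⟶  SIS  (L1)  txn=BusRd+Flush  M[L1]=31
step 9: P1: store L3 := 64  ⟶  IMI  (L3)  txn=∅  M[L3]=80
step 10: P2: store L2 := 66  ⟶  IIM  (L2)  txn=BusRdX  M[L2]=70
step 11: P1: store L0 := 99  ⟶  IMI  (L0)  txn=∅  M[L0]=80
step 12: P1: load  L1  ⟶  SSS  (L1)  txn=BusRd  M[L1]=31

bus = BusRdX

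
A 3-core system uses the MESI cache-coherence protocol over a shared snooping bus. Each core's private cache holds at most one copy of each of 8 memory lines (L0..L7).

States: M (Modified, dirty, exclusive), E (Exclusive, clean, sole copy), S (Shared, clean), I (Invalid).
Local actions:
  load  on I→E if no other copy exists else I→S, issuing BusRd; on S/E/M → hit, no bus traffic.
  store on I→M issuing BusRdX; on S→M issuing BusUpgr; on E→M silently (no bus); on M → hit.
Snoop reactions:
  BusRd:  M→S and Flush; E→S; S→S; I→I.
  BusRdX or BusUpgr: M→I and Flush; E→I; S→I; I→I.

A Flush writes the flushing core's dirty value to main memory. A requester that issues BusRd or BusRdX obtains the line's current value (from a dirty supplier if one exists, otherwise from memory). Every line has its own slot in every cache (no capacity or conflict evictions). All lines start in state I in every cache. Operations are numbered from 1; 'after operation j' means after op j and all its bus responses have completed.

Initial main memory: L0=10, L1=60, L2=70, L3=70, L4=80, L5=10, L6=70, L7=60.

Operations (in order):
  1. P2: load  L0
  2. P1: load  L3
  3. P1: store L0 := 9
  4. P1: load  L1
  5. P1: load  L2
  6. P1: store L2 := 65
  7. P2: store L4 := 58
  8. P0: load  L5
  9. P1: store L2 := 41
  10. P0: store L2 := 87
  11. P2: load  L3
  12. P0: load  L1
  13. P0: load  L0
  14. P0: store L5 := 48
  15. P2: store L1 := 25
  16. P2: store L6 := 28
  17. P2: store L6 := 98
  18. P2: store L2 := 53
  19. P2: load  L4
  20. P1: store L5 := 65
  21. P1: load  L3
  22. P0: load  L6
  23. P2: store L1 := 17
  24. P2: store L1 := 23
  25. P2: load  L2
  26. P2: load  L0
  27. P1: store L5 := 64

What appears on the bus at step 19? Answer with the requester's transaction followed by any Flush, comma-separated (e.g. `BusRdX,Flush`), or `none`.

bus = none

  op1 P2: load  L0 → I/I/E on L0; bus BusRd; mem=10
  op2 P1: load  L3 → I/E/I on L3; bus BusRd; mem=70
  op3 P1: store L0 := 9 → I/M/I on L0; bus BusRdX; mem=10
  op4 P1: load  L1 → I/E/I on L1; bus BusRd; mem=60
  op5 P1: load  L2 → I/E/I on L2; bus BusRd; mem=70
  op6 P1: store L2 := 65 → I/M/I on L2; bus (none); mem=70
  op7 P2: store L4 := 58 → I/I/M on L4; bus BusRdX; mem=80
  op8 P0: load  L5 → E/I/I on L5; bus BusRd; mem=10
  op9 P1: store L2 := 41 → I/M/I on L2; bus (none); mem=70
  op10 P0: store L2 := 87 → M/I/I on L2; bus BusRdX Flush; mem=41
  op11 P2: load  L3 → I/S/S on L3; bus BusRd; mem=70
  op12 P0: load  L1 → S/S/I on L1; bus BusRd; mem=60
  op13 P0: load  L0 → S/S/I on L0; bus BusRd Flush; mem=9
  op14 P0: store L5 := 48 → M/I/I on L5; bus (none); mem=10
  op15 P2: store L1 := 25 → I/I/M on L1; bus BusRdX; mem=60
  op16 P2: store L6 := 28 → I/I/M on L6; bus BusRdX; mem=70
  op17 P2: store L6 := 98 → I/I/M on L6; bus (none); mem=70
  op18 P2: store L2 := 53 → I/I/M on L2; bus BusRdX Flush; mem=87
  op19 P2: load  L4 → I/I/M on L4; bus (none); mem=80
  op20 P1: store L5 := 65 → I/M/I on L5; bus BusRdX Flush; mem=48
  op21 P1: load  L3 → I/S/S on L3; bus (none); mem=70
  op22 P0: load  L6 → S/I/S on L6; bus BusRd Flush; mem=98
  op23 P2: store L1 := 17 → I/I/M on L1; bus (none); mem=60
  op24 P2: store L1 := 23 → I/I/M on L1; bus (none); mem=60
  op25 P2: load  L2 → I/I/M on L2; bus (none); mem=87
  op26 P2: load  L0 → S/S/S on L0; bus BusRd; mem=9
  op27 P1: store L5 := 64 → I/M/I on L5; bus (none); mem=48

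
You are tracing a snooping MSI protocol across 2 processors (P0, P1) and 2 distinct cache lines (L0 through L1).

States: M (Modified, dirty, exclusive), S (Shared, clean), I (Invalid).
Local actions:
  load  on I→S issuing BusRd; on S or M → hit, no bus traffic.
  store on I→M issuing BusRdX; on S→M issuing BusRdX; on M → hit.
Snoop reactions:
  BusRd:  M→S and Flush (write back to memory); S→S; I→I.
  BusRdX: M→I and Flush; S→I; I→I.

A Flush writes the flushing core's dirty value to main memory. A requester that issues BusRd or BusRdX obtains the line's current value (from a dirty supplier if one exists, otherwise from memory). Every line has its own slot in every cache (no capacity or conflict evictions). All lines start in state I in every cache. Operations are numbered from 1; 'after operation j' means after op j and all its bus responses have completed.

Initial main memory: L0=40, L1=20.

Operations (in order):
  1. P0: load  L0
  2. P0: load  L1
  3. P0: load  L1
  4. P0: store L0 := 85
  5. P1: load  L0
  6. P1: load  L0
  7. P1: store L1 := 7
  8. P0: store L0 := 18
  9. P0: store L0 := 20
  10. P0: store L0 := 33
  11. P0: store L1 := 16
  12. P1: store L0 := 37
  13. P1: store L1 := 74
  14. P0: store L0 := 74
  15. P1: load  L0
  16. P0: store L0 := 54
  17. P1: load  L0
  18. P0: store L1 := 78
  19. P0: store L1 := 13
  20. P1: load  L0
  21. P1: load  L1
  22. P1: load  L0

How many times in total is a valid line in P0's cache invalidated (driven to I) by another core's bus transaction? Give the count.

step 1: P0: load  L0  ⟶  SI  (L0)  txn=BusRd  M[L0]=40
step 2: P0: load  L1  ⟶  SI  (L1)  txn=BusRd  M[L1]=20
step 3: P0: load  L1  ⟶  SI  (L1)  txn=∅  M[L1]=20
step 4: P0: store L0 := 85  ⟶  MI  (L0)  txn=BusRdX  M[L0]=40
step 5: P1: load  L0  ⟶  SS  (L0)  txn=BusRd+Flush  M[L0]=85
step 6: P1: load  L0  ⟶  SS  (L0)  txn=∅  M[L0]=85
step 7: P1: store L1 := 7  ⟶  IM  (L1)  txn=BusRdX  M[L1]=20
step 8: P0: store L0 := 18  ⟶  MI  (L0)  txn=BusRdX  M[L0]=85
step 9: P0: store L0 := 20  ⟶  MI  (L0)  txn=∅  M[L0]=85
step 10: P0: store L0 := 33  ⟶  MI  (L0)  txn=∅  M[L0]=85
step 11: P0: store L1 := 16  ⟶  MI  (L1)  txn=BusRdX+Flush  M[L1]=7
step 12: P1: store L0 := 37  ⟶  IM  (L0)  txn=BusRdX+Flush  M[L0]=33
step 13: P1: store L1 := 74  ⟶  IM  (L1)  txn=BusRdX+Flush  M[L1]=16
step 14: P0: store L0 := 74  ⟶  MI  (L0)  txn=BusRdX+Flush  M[L0]=37
step 15: P1: load  L0  ⟶  SS  (L0)  txn=BusRd+Flush  M[L0]=74
step 16: P0: store L0 := 54  ⟶  MI  (L0)  txn=BusRdX  M[L0]=74
step 17: P1: load  L0  ⟶  SS  (L0)  txn=BusRd+Flush  M[L0]=54
step 18: P0: store L1 := 78  ⟶  MI  (L1)  txn=BusRdX+Flush  M[L1]=74
step 19: P0: store L1 := 13  ⟶  MI  (L1)  txn=∅  M[L1]=74
step 20: P1: load  L0  ⟶  SS  (L0)  txn=∅  M[L0]=54
step 21: P1: load  L1  ⟶  SS  (L1)  txn=BusRd+Flush  M[L1]=13
step 22: P1: load  L0  ⟶  SS  (L0)  txn=∅  M[L0]=54

invalidations = 3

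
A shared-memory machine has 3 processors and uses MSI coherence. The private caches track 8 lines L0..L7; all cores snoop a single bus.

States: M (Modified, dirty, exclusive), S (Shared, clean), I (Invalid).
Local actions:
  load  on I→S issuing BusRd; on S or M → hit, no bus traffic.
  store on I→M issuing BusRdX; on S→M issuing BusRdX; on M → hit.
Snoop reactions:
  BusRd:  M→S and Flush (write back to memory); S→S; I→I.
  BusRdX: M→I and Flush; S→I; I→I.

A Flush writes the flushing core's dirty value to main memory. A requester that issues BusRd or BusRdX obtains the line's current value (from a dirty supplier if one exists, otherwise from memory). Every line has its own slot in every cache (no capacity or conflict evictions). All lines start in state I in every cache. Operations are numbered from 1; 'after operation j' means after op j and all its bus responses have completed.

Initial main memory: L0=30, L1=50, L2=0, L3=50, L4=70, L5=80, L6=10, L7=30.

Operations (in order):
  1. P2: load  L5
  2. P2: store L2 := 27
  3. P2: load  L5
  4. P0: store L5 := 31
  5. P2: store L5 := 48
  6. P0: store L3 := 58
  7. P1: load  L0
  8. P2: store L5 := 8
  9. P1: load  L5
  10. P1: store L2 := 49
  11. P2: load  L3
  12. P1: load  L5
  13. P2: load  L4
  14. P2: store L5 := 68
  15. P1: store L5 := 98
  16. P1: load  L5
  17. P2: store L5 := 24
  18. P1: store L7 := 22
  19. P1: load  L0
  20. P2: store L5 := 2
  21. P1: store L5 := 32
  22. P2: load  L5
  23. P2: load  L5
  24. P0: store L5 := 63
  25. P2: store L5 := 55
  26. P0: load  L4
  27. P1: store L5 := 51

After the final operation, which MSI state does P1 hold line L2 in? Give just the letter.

state = M

1. P2: load  L5  bus=[BusRd]  L5: P0=I P1=I P2=S  mem[L5]=80
2. P2: store L2 := 27  bus=[BusRdX]  L2: P0=I P1=I P2=M  mem[L2]=0
3. P2: load  L5  bus=[-]  L5: P0=I P1=I P2=S  mem[L5]=80
4. P0: store L5 := 31  bus=[BusRdX]  L5: P0=M P1=I P2=I  mem[L5]=80
5. P2: store L5 := 48  bus=[BusRdX,Flush]  L5: P0=I P1=I P2=M  mem[L5]=31
6. P0: store L3 := 58  bus=[BusRdX]  L3: P0=M P1=I P2=I  mem[L3]=50
7. P1: load  L0  bus=[BusRd]  L0: P0=I P1=S P2=I  mem[L0]=30
8. P2: store L5 := 8  bus=[-]  L5: P0=I P1=I P2=M  mem[L5]=31
9. P1: load  L5  bus=[BusRd,Flush]  L5: P0=I P1=S P2=S  mem[L5]=8
10. P1: store L2 := 49  bus=[BusRdX,Flush]  L2: P0=I P1=M P2=I  mem[L2]=27
11. P2: load  L3  bus=[BusRd,Flush]  L3: P0=S P1=I P2=S  mem[L3]=58
12. P1: load  L5  bus=[-]  L5: P0=I P1=S P2=S  mem[L5]=8
13. P2: load  L4  bus=[BusRd]  L4: P0=I P1=I P2=S  mem[L4]=70
14. P2: store L5 := 68  bus=[BusRdX]  L5: P0=I P1=I P2=M  mem[L5]=8
15. P1: store L5 := 98  bus=[BusRdX,Flush]  L5: P0=I P1=M P2=I  mem[L5]=68
16. P1: load  L5  bus=[-]  L5: P0=I P1=M P2=I  mem[L5]=68
17. P2: store L5 := 24  bus=[BusRdX,Flush]  L5: P0=I P1=I P2=M  mem[L5]=98
18. P1: store L7 := 22  bus=[BusRdX]  L7: P0=I P1=M P2=I  mem[L7]=30
19. P1: load  L0  bus=[-]  L0: P0=I P1=S P2=I  mem[L0]=30
20. P2: store L5 := 2  bus=[-]  L5: P0=I P1=I P2=M  mem[L5]=98
21. P1: store L5 := 32  bus=[BusRdX,Flush]  L5: P0=I P1=M P2=I  mem[L5]=2
22. P2: load  L5  bus=[BusRd,Flush]  L5: P0=I P1=S P2=S  mem[L5]=32
23. P2: load  L5  bus=[-]  L5: P0=I P1=S P2=S  mem[L5]=32
24. P0: store L5 := 63  bus=[BusRdX]  L5: P0=M P1=I P2=I  mem[L5]=32
25. P2: store L5 := 55  bus=[BusRdX,Flush]  L5: P0=I P1=I P2=M  mem[L5]=63
26. P0: load  L4  bus=[BusRd]  L4: P0=S P1=I P2=S  mem[L4]=70
27. P1: store L5 := 51  bus=[BusRdX,Flush]  L5: P0=I P1=M P2=I  mem[L5]=55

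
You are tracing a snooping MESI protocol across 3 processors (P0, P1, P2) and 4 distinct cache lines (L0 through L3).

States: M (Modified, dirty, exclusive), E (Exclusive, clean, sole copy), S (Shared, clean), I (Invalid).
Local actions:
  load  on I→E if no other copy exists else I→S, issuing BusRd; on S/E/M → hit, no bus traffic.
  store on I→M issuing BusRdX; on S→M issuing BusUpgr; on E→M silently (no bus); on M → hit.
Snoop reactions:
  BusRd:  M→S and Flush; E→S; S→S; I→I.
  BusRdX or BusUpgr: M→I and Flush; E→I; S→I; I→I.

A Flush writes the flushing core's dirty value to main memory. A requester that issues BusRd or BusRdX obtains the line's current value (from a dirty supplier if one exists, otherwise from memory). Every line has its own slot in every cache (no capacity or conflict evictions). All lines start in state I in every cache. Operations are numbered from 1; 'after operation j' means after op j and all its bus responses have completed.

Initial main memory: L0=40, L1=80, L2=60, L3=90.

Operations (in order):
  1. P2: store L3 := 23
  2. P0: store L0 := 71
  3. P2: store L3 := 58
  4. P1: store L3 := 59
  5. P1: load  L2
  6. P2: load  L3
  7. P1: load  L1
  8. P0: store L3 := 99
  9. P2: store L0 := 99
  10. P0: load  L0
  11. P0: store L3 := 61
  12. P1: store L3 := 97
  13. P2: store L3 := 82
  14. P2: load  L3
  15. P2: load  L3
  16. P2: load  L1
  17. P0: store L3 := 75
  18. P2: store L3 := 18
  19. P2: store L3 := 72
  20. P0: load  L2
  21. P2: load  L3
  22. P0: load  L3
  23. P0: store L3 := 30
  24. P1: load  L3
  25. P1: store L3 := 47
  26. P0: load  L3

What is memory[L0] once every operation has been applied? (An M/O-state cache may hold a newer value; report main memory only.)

memory[L0] = 99

[1] P2: store L3 := 23 | P0:I, P1:I, P2:M(23) | bus: BusRdX
[2] P0: store L0 := 71 | P0:M(71), P1:I, P2:I | bus: BusRdX
[3] P2: store L3 := 58 | P0:I, P1:I, P2:M(58) | bus: none
[4] P1: store L3 := 59 | P0:I, P1:M(59), P2:I | bus: BusRdX,Flush
[5] P1: load  L2 | P0:I, P1:E(60), P2:I | bus: BusRd
[6] P2: load  L3 | P0:I, P1:S(59), P2:S(59) | bus: BusRd,Flush
[7] P1: load  L1 | P0:I, P1:E(80), P2:I | bus: BusRd
[8] P0: store L3 := 99 | P0:M(99), P1:I, P2:I | bus: BusRdX
[9] P2: store L0 := 99 | P0:I, P1:I, P2:M(99) | bus: BusRdX,Flush
[10] P0: load  L0 | P0:S(99), P1:I, P2:S(99) | bus: BusRd,Flush
[11] P0: store L3 := 61 | P0:M(61), P1:I, P2:I | bus: none
[12] P1: store L3 := 97 | P0:I, P1:M(97), P2:I | bus: BusRdX,Flush
[13] P2: store L3 := 82 | P0:I, P1:I, P2:M(82) | bus: BusRdX,Flush
[14] P2: load  L3 | P0:I, P1:I, P2:M(82) | bus: none
[15] P2: load  L3 | P0:I, P1:I, P2:M(82) | bus: none
[16] P2: load  L1 | P0:I, P1:S(80), P2:S(80) | bus: BusRd
[17] P0: store L3 := 75 | P0:M(75), P1:I, P2:I | bus: BusRdX,Flush
[18] P2: store L3 := 18 | P0:I, P1:I, P2:M(18) | bus: BusRdX,Flush
[19] P2: store L3 := 72 | P0:I, P1:I, P2:M(72) | bus: none
[20] P0: load  L2 | P0:S(60), P1:S(60), P2:I | bus: BusRd
[21] P2: load  L3 | P0:I, P1:I, P2:M(72) | bus: none
[22] P0: load  L3 | P0:S(72), P1:I, P2:S(72) | bus: BusRd,Flush
[23] P0: store L3 := 30 | P0:M(30), P1:I, P2:I | bus: BusUpgr
[24] P1: load  L3 | P0:S(30), P1:S(30), P2:I | bus: BusRd,Flush
[25] P1: store L3 := 47 | P0:I, P1:M(47), P2:I | bus: BusUpgr
[26] P0: load  L3 | P0:S(47), P1:S(47), P2:I | bus: BusRd,Flush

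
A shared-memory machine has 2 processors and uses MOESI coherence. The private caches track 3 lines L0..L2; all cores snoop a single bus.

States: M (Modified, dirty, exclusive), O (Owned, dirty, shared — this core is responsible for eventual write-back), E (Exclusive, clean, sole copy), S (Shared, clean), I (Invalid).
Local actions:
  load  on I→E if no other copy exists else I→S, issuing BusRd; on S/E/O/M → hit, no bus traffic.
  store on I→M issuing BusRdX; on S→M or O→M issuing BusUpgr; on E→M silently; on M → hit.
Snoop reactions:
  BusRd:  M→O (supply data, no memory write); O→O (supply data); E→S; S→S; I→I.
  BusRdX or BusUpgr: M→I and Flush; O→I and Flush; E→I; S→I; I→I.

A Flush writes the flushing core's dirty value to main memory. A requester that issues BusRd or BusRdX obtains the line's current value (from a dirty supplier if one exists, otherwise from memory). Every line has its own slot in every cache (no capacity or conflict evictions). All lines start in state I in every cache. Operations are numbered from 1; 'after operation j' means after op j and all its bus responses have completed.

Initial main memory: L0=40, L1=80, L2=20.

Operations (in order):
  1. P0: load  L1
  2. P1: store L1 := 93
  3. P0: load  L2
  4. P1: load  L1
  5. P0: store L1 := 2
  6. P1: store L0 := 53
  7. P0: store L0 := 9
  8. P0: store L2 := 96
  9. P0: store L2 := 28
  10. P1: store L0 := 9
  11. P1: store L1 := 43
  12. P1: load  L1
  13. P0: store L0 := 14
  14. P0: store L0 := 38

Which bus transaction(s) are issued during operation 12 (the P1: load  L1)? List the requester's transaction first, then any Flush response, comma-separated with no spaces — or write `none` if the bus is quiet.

bus = none

1. P0: load  L1  bus=[BusRd]  L1: P0=E P1=I  mem[L1]=80
2. P1: store L1 := 93  bus=[BusRdX]  L1: P0=I P1=M  mem[L1]=80
3. P0: load  L2  bus=[BusRd]  L2: P0=E P1=I  mem[L2]=20
4. P1: load  L1  bus=[-]  L1: P0=I P1=M  mem[L1]=80
5. P0: store L1 := 2  bus=[BusRdX,Flush]  L1: P0=M P1=I  mem[L1]=93
6. P1: store L0 := 53  bus=[BusRdX]  L0: P0=I P1=M  mem[L0]=40
7. P0: store L0 := 9  bus=[BusRdX,Flush]  L0: P0=M P1=I  mem[L0]=53
8. P0: store L2 := 96  bus=[-]  L2: P0=M P1=I  mem[L2]=20
9. P0: store L2 := 28  bus=[-]  L2: P0=M P1=I  mem[L2]=20
10. P1: store L0 := 9  bus=[BusRdX,Flush]  L0: P0=I P1=M  mem[L0]=9
11. P1: store L1 := 43  bus=[BusRdX,Flush]  L1: P0=I P1=M  mem[L1]=2
12. P1: load  L1  bus=[-]  L1: P0=I P1=M  mem[L1]=2
13. P0: store L0 := 14  bus=[BusRdX,Flush]  L0: P0=M P1=I  mem[L0]=9
14. P0: store L0 := 38  bus=[-]  L0: P0=M P1=I  mem[L0]=9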